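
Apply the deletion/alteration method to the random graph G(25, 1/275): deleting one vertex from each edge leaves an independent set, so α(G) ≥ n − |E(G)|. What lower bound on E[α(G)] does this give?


E[|E(G)|] = C(25, 2)·p = 300 · (1/275) = 12/11.
E[α(G)] ≥ n − E[|E(G)|] = 25 − 12/11 = 263/11.
Numerically: ≈ 23.90909.
(This is only a lower bound; the true E[α(G)] may be larger.)

E[α(G)] ≥ 263/11 ≈ 23.90909.


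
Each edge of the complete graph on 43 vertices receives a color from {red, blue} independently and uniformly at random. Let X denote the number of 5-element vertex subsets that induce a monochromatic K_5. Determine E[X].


Let X = Σ_S X_S over the C(43, 5) = 962598 subsets S of size 5, where X_S = 1 if the K_5 on S is monochromatic.
For a fixed S, the K_5 on S has C(5, 2) = 10 edges. P[all 10 edges red] = (1/2)^10, and likewise for blue, so P[monochromatic] = 2·(1/2)^10 = 2^{1 − 10} = 1/512.
Summing: E[X] = C(43, 5) · 2^{1 − 10} = 962598 · 1/512 = 481299/256.
Numerically: E[X] ≈ 1880.074219.

E[X] = C(43,5)·2^(1−C(5,2)) = 481299/256 ≈ 1880.074219.


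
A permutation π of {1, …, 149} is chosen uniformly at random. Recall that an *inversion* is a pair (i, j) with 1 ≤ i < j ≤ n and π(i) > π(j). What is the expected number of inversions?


Write X = Σ X_I over the C(149, 2) = 11026 pairs i < j, with X_I the indicator of one inversion.
There are 11026 indicators.
For each fixed pair i < j, the values π(i) and π(j) are two distinct elements of {1, …, 149} in uniformly random order; by symmetry P[π(i) > π(j)] = 1/2.
By linearity: E[X] = 11026 · (1/2) = C(149, 2) · (1/2) = 11026/2 = 5513 ≈ 5513.000000.

E[X] = 5513 = 5513.000000.


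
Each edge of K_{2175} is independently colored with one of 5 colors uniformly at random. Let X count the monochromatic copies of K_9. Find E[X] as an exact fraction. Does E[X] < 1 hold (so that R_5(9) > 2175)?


E[X] = C(2175, 9) · 5^{1 − 36} = 2952382442121838483046575 · 5^{−35} = 2952382442121838483046575/2910383045673370361328125.
As a reduced fraction: E[X] = 118095297684873539321863/116415321826934814453125 ≈ 1.0144309.
Is E[X] < 1? NO.
Since E[X] ≥ 1, the first-moment bound is inconclusive at n = 2175; it does NOT by itself certify R_5(9) > 2175.

E[X] = 118095297684873539321863/116415321826934814453125 ≈ 1.0144309; E[X] ≥ 1; first-moment method inconclusive here.


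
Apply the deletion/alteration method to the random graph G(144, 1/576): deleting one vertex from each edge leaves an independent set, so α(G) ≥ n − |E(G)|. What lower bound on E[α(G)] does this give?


E[|E(G)|] = C(144, 2)·p = 10296 · (1/576) = 143/8.
E[α(G)] ≥ n − E[|E(G)|] = 144 − 143/8 = 1009/8.
Numerically: ≈ 126.125.
(This is only a lower bound; the true E[α(G)] may be larger.)

E[α(G)] ≥ 1009/8 ≈ 126.125.


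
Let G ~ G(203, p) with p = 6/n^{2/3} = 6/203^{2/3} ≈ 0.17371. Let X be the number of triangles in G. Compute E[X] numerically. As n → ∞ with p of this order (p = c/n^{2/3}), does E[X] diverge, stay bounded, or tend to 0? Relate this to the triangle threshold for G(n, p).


Number of potential triangles: C(203, 3) = 1373701.
Each occurs with probability p³ ≈ (0.17371)³ ≈ 5.2415734e-03.
By linearity: E[X] = C(203, 3)·p³ ≈ 1373701 · 5.2415734e-03 ≈ 7200.35468.
Since α = 2/3 < 1, p = c/n^{2/3} ≫ 1/n is above the triangle threshold p ~ 1/n. Asymptotically E[X] ~ (c³/6)·n^{3(1−α)} = (6³/6)·n^{1} → ∞; triangles are abundant w.h.p.

E[X] ≈ 7200.35468; in regime p = Θ(1/n^{2/3}) E[X] diverges (above the triangle threshold p ~ 1/n).


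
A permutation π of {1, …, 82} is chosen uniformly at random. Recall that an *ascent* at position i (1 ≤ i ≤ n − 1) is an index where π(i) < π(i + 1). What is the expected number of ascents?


Write X = Σ X_I over i = 1, …, 81, with X_I the indicator of one ascent.
There are 81 indicators.
For each fixed i, the pair (π(i), π(i+1)) is a uniformly random ordered pair of distinct values from {1, …, 82}; by symmetry P[π(i) < π(i+1)] = 1/2.
By linearity: E[X] = 81 · (1/2) = (82 − 1) · (1/2) = 81/2 ≈ 40.500000.

E[X] = 81/2 = 40.500000.


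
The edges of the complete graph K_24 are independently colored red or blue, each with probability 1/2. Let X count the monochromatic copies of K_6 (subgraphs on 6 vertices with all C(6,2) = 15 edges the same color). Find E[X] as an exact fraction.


Let X = Σ_S X_S over the C(24, 6) = 134596 subsets S of size 6, where X_S = 1 if the K_6 on S is monochromatic.
For a fixed S, the K_6 on S has C(6, 2) = 15 edges. P[all 15 edges red] = (1/2)^15, and likewise for blue, so P[monochromatic] = 2·(1/2)^15 = 2^{1 − 15} = 1/16384.
By linearity of expectation: E[X] = C(24, 6) · 2^{1 − 15} = 134596 · 1/16384 = 33649/4096.
Numerically: E[X] ≈ 8.21509.

E[X] = C(24,6)·2^(1−C(6,2)) = 33649/4096 ≈ 8.21509.


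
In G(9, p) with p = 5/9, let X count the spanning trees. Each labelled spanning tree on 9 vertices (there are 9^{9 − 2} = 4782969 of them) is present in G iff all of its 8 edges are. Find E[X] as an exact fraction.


K_9 has 9^{9 − 2} = 4782969 labelled spanning trees.
For each such spanning tree H, let X_H = 1 if all 8 edges of H are present in G. Then P[X_H = 1] = p^{8} = (5/9)^{8} = 390625/43046721.
Summing the indicators: E[X] = Σ_H E[X_H] = 4782969 · p^{8} = 4782969 · 390625/43046721 = 390625/9.
Numerically: E[X] ≈ 4.34e+04.

E[X] = 4782969 · (5/9)^{8} = 390625/9 ≈ 4.34e+04.


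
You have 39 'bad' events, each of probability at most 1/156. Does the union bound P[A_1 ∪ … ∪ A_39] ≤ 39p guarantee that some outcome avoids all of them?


Union bound: P[∪_{i=1}^{39} A_i] ≤ Σ_i P[A_i] ≤ 39·p = 39·(1/156) = 1/4.
Numerically: 1/4 ≈ 0.250.
Is 1/4 < 1? YES.
Since P[∪ A_i] ≤ 1/4 < 1, the complement has P[∩ A_i^c] ≥ 1 − 1/4 = 3/4 > 0, so some outcome avoids every A_i.

39·p = 1/4 ≈ 0.250; existence CERTIFIED by the union bound.


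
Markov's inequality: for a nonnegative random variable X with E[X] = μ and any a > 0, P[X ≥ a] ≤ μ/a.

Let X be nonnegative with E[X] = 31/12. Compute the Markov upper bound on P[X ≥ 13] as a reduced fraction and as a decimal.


μ = E[X] = 31/12, a = 13.
Markov: P[X ≥ 13] ≤ μ/a = (31/12)/13 = 31/156.
Numerically: ≈ 0.19872.
(Since a = 13 > μ = 2.58333, the bound 31/156 is < 1 and informative.)

P[X ≥ 13] ≤ 31/156 ≈ 0.19872.


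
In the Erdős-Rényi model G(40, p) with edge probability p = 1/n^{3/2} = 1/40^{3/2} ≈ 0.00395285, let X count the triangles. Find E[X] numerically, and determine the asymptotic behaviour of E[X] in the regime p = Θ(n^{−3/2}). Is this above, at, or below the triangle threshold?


Number of potential triangles: C(40, 3) = 9880.
Each occurs with probability p³ ≈ (0.00395285)³ ≈ 6.17632356e-08.
By linearity: E[X] = C(40, 3)·p³ ≈ 9880 · 6.17632356e-08 ≈ 0.000610.
Since α = 3/2 > 1, p = c/n^{3/2} = o(1/n) is below the triangle threshold p ~ 1/n. Asymptotically E[X] ~ (c³/6)·n^{3(1−α)} = (1³/6)·n^{-1.5} → 0, so by Markov's inequality G has no triangles w.h.p.

E[X] ≈ 0.000610; in regime p = Θ(1/n^{3/2}) E[X] tends to 0 (below the triangle threshold p ~ 1/n).


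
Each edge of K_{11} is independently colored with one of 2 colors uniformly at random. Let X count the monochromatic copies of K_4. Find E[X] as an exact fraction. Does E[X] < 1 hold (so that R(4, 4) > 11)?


E[X] = C(11, 4) · 2^{1 − 6} = 330 · 2^{−5} = 330/32.
As a reduced fraction: E[X] = 165/16 ≈ 10.312500.
Is E[X] < 1? NO.
Since E[X] ≥ 1, the first-moment bound is inconclusive at n = 11; it does NOT by itself certify R(4, 4) > 11.

E[X] = 165/16 ≈ 10.312500; E[X] ≥ 1; first-moment method inconclusive here.


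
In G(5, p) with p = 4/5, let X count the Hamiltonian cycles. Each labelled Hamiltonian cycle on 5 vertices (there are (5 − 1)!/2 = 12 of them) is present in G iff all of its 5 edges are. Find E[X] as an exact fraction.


K_5 has (5 − 1)!/2 = 12 labelled Hamiltonian cycles.
For each such Hamiltonian cycle H, let X_H = 1 if all 5 edges of H are present in G. Then P[X_H = 1] = p^{5} = (4/5)^{5} = 1024/3125.
By linearity of expectation: E[X] = Σ_H E[X_H] = 12 · p^{5} = 12 · 1024/3125 = 12288/3125.
Numerically: E[X] ≈ 3.93216.

E[X] = 12 · (4/5)^{5} = 12288/3125 ≈ 3.93216.


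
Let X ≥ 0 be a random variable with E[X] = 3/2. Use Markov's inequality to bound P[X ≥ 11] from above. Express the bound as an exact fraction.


μ = E[X] = 3/2, a = 11.
Markov: P[X ≥ 11] ≤ μ/a = (3/2)/11 = 3/22.
Numerically: ≈ 0.13636.
(Since a = 11 > μ = 1.50000, the bound 3/22 is < 1 and informative.)

P[X ≥ 11] ≤ 3/22 ≈ 0.13636.


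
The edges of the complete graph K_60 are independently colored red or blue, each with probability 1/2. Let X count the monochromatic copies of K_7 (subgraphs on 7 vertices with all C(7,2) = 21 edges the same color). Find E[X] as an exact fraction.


Let X = Σ_S X_S over the C(60, 7) = 386206920 subsets S of size 7, where X_S = 1 if the K_7 on S is monochromatic.
For a fixed S, the K_7 on S has C(7, 2) = 21 edges. P[all 21 edges red] = (1/2)^21, and likewise for blue, so P[monochromatic] = 2·(1/2)^21 = 2^{1 − 21} = 1/1048576.
Summing: E[X] = C(60, 7) · 2^{1 − 21} = 386206920 · 1/1048576 = 48275865/131072.
Numerically: E[X] ≈ 368.31562.

E[X] = C(60,7)·2^(1−C(7,2)) = 48275865/131072 ≈ 368.31562.


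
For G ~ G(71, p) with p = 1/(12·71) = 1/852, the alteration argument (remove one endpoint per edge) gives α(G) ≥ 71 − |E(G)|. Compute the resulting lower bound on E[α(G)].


E[|E(G)|] = C(71, 2)·p = 2485 · (1/852) = 35/12.
E[α(G)] ≥ n − E[|E(G)|] = 71 − 35/12 = 817/12.
Numerically: ≈ 68.0833.
(This is only a lower bound; the true E[α(G)] may be larger.)

E[α(G)] ≥ 817/12 ≈ 68.0833.


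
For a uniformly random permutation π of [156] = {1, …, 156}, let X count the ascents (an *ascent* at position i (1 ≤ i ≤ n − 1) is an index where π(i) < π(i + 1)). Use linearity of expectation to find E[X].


Write X = Σ X_I over i = 1, …, 155, with X_I the indicator of one ascent.
There are 155 indicators.
For each fixed i, the pair (π(i), π(i+1)) is a uniformly random ordered pair of distinct values from {1, …, 156}; by symmetry P[π(i) < π(i+1)] = 1/2.
By linearity: E[X] = 155 · (1/2) = (156 − 1) · (1/2) = 155/2 ≈ 77.5000.

E[X] = 155/2 = 77.5000.


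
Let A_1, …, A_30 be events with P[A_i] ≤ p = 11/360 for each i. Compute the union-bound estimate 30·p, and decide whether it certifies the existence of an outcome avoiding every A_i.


Union bound: P[∪_{i=1}^{30} A_i] ≤ Σ_i P[A_i] ≤ 30·p = 30·(11/360) = 11/12.
Numerically: 11/12 ≈ 0.91667.
Is 11/12 < 1? YES.
Since P[∪ A_i] ≤ 11/12 < 1, the complement has P[∩ A_i^c] ≥ 1 − 11/12 = 1/12 > 0, so some outcome avoids every A_i.

30·p = 11/12 ≈ 0.91667; existence CERTIFIED by the union bound.


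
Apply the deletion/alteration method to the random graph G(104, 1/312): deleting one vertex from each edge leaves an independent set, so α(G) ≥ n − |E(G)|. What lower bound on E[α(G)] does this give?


E[|E(G)|] = C(104, 2)·p = 5356 · (1/312) = 103/6.
E[α(G)] ≥ n − E[|E(G)|] = 104 − 103/6 = 521/6.
Numerically: ≈ 86.833.
(This is only a lower bound; the true E[α(G)] may be larger.)

E[α(G)] ≥ 521/6 ≈ 86.833.


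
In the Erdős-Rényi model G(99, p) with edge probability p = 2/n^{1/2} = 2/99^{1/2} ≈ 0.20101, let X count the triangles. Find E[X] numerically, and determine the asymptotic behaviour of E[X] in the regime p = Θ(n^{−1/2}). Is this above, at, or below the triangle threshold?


Number of potential triangles: C(99, 3) = 156849.
Each occurs with probability p³ ≈ (0.20101)³ ≈ 8.1215177e-03.
By linearity: E[X] = C(99, 3)·p³ ≈ 156849 · 8.1215177e-03 ≈ 1273.85193.
Since α = 1/2 < 1, p = c/n^{1/2} ≫ 1/n is above the triangle threshold p ~ 1/n. Asymptotically E[X] ~ (c³/6)·n^{3(1−α)} = (2³/6)·n^{1.5} → ∞; triangles are abundant w.h.p.

E[X] ≈ 1273.85193; in regime p = Θ(1/n^{1/2}) E[X] diverges (above the triangle threshold p ~ 1/n).


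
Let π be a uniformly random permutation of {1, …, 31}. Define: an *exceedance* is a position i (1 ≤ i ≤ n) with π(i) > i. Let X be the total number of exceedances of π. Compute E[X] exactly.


Write X = Σ_{i=1}^{31} X_i, where X_i = 1_{π(i) > i}.
For each fixed i, π(i) is uniform over {1, …, 31} (marginal of a uniform permutation), so P[π(i) > i] = (n − i)/n. Summing: Σ_{i=1}^{31} (n − i)/n = (0 + 1 + … + 30)/31 = 31(31 − 1)/(2·31) = (31 − 1)/2.
Hence E[X] = Σ_{i=1}^{31} (31 − i)/31 = 15 ≈ 15.000000.

E[X] = 15 = 15.000000.


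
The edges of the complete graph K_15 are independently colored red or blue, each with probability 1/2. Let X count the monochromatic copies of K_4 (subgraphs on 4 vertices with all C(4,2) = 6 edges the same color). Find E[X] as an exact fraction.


Let X = Σ_S X_S over the C(15, 4) = 1365 subsets S of size 4, where X_S = 1 if the K_4 on S is monochromatic.
For a fixed S, the K_4 on S has C(4, 2) = 6 edges. P[all 6 edges red] = (1/2)^6, and likewise for blue, so P[monochromatic] = 2·(1/2)^6 = 2^{1 − 6} = 1/32.
By linearity of expectation: E[X] = C(15, 4) · 2^{1 − 6} = 1365 · 1/32 = 1365/32.
Numerically: E[X] ≈ 42.6562.

E[X] = C(15,4)·2^(1−C(4,2)) = 1365/32 ≈ 42.6562.


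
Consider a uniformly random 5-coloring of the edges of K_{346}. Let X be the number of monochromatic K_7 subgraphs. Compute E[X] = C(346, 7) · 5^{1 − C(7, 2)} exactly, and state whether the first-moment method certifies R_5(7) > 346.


E[X] = C(346, 7) · 5^{1 − 21} = 110809404801480 · 5^{−20} = 110809404801480/95367431640625.
As a reduced fraction: E[X] = 22161880960296/19073486328125 ≈ 1.161921.
Is E[X] < 1? NO.
Since E[X] ≥ 1, the first-moment bound is inconclusive at n = 346; it does NOT by itself certify R_5(7) > 346.

E[X] = 22161880960296/19073486328125 ≈ 1.161921; E[X] ≥ 1; first-moment method inconclusive here.


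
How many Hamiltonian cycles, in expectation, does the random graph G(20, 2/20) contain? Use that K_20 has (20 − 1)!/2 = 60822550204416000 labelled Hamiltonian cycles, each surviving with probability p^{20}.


K_20 has (20 − 1)!/2 = 60822550204416000 labelled Hamiltonian cycles.
For each such Hamiltonian cycle H, let X_H = 1 if all 20 edges of H are present in G. Then P[X_H = 1] = p^{20} = (1/10)^{20} = 1/100000000000000000000.
By linearity: E[X] = Σ_H E[X_H] = 60822550204416000 · p^{20} = 60822550204416000 · 1/100000000000000000000 = 14849255421/24414062500000.
Numerically: E[X] ≈ 0.0006082.

E[X] = 60822550204416000 · (1/10)^{20} = 14849255421/24414062500000 ≈ 0.0006082.


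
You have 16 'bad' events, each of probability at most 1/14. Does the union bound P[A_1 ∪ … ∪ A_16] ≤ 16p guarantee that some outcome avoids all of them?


Union bound: P[∪_{i=1}^{16} A_i] ≤ Σ_i P[A_i] ≤ 16·p = 16·(1/14) = 8/7.
Numerically: 8/7 ≈ 1.1428571.
Is 8/7 < 1? NO.
Since the bound 8/7 is ≥ 1, the union bound is uninformative here; it does NOT by itself certify existence.

16·p = 8/7 ≈ 1.1428571; existence NOT certified by the union bound.


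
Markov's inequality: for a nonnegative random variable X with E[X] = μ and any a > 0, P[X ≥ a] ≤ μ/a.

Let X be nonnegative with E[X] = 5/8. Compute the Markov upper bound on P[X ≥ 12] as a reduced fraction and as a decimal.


μ = E[X] = 5/8, a = 12.
Markov: P[X ≥ 12] ≤ μ/a = (5/8)/12 = 5/96.
Numerically: ≈ 0.052083.
(Since a = 12 > μ = 0.625000, the bound 5/96 is < 1 and informative.)

P[X ≥ 12] ≤ 5/96 ≈ 0.052083.


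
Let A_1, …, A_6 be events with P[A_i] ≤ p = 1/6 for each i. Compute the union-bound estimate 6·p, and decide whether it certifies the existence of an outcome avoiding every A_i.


Union bound: P[∪_{i=1}^{6} A_i] ≤ Σ_i P[A_i] ≤ 6·p = 6·(1/6) = 1.
Numerically: 1 ≈ 1.000000.
Is 1 < 1? NO.
Since the bound 1 is ≥ 1, the union bound is uninformative here; it does NOT by itself certify existence.

6·p = 1 ≈ 1.000000; existence NOT certified by the union bound.


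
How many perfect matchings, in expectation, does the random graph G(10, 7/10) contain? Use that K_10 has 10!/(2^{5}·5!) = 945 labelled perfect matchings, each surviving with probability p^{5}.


K_10 has 10!/(2^{5}·5!) = 945 labelled perfect matchings.
For each such perfect matching H, let X_H = 1 if all 5 edges of H are present in G. Then P[X_H = 1] = p^{5} = (7/10)^{5} = 16807/100000.
Summing the indicators: E[X] = Σ_H E[X_H] = 945 · p^{5} = 945 · 16807/100000 = 3176523/20000.
Numerically: E[X] ≈ 158.826.

E[X] = 945 · (7/10)^{5} = 3176523/20000 ≈ 158.826.


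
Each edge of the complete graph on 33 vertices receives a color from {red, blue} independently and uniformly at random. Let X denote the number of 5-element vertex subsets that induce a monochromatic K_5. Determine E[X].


Let X = Σ_S X_S over the C(33, 5) = 237336 subsets S of size 5, where X_S = 1 if the K_5 on S is monochromatic.
For a fixed S, the K_5 on S has C(5, 2) = 10 edges. P[all 10 edges red] = (1/2)^10, and likewise for blue, so P[monochromatic] = 2·(1/2)^10 = 2^{1 − 10} = 1/512.
By linearity of expectation: E[X] = C(33, 5) · 2^{1 − 10} = 237336 · 1/512 = 29667/64.
Numerically: E[X] ≈ 463.547.

E[X] = C(33,5)·2^(1−C(5,2)) = 29667/64 ≈ 463.547.


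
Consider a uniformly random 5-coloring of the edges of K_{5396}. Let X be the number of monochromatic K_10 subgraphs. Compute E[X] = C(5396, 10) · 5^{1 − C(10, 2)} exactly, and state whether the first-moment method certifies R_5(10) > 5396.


E[X] = C(5396, 10) · 5^{1 − 45} = 5719162629614115244962800316916 · 5^{−44} = 5719162629614115244962800316916/5684341886080801486968994140625.
As a reduced fraction: E[X] = 5719162629614115244962800316916/5684341886080801486968994140625 ≈ 1.0061257.
Is E[X] < 1? NO.
Since E[X] ≥ 1, the first-moment bound is inconclusive at n = 5396; it does NOT by itself certify R_5(10) > 5396.

E[X] = 5719162629614115244962800316916/5684341886080801486968994140625 ≈ 1.0061257; E[X] ≥ 1; first-moment method inconclusive here.


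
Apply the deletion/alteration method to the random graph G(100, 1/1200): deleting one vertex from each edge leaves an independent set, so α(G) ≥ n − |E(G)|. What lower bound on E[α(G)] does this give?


E[|E(G)|] = C(100, 2)·p = 4950 · (1/1200) = 33/8.
E[α(G)] ≥ n − E[|E(G)|] = 100 − 33/8 = 767/8.
Numerically: ≈ 95.875000.
(This is only a lower bound; the true E[α(G)] may be larger.)

E[α(G)] ≥ 767/8 ≈ 95.875000.


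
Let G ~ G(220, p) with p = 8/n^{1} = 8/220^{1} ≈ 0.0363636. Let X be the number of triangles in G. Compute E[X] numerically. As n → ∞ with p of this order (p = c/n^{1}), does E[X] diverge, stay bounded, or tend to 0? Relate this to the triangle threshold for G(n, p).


Number of potential triangles: C(220, 3) = 1750540.
Each occurs with probability p³ ≈ (0.0363636)³ ≈ 4.80841473e-05.
By linearity: E[X] = C(220, 3)·p³ ≈ 1750540 · 4.80841473e-05 ≈ 84.173223.
Here α = 1, so p = 8/n is exactly at the triangle threshold p ~ 1/n. Asymptotically E[X] → c³/6 = 8³/6 = 256/3 ≈ 85.333333, a bounded constant. In this regime the triangle count is asymptotically Poisson(c³/6).

E[X] ≈ 84.173223; in regime p = Θ(1/n^{1}) E[X] stays bounded (at the triangle threshold p ~ 1/n).


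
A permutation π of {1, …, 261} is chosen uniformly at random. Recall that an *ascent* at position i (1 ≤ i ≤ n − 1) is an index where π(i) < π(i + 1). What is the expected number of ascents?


Write X = Σ X_I over i = 1, …, 260, with X_I the indicator of one ascent.
There are 260 indicators.
For each fixed i, the pair (π(i), π(i+1)) is a uniformly random ordered pair of distinct values from {1, …, 261}; by symmetry P[π(i) < π(i+1)] = 1/2.
By linearity: E[X] = 260 · (1/2) = (261 − 1) · (1/2) = 130 ≈ 130.0000.

E[X] = 130 = 130.0000.


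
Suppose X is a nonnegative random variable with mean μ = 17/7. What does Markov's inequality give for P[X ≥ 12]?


μ = E[X] = 17/7, a = 12.
Markov: P[X ≥ 12] ≤ μ/a = (17/7)/12 = 17/84.
Numerically: ≈ 0.202.
(Since a = 12 > μ = 2.429, the bound 17/84 is < 1 and informative.)

P[X ≥ 12] ≤ 17/84 ≈ 0.202.


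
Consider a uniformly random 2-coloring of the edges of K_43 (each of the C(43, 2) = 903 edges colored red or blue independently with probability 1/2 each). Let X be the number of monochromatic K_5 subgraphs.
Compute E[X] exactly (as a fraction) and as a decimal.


Let X = Σ_S X_S over the C(43, 5) = 962598 subsets S of size 5, where X_S = 1 if the K_5 on S is monochromatic.
For a fixed S, the K_5 on S has C(5, 2) = 10 edges. P[all 10 edges red] = (1/2)^10, and likewise for blue, so P[monochromatic] = 2·(1/2)^10 = 2^{1 − 10} = 1/512.
By linearity of expectation: E[X] = C(43, 5) · 2^{1 − 10} = 962598 · 1/512 = 481299/256.
Numerically: E[X] ≈ 1880.074.

E[X] = C(43,5)·2^(1−C(5,2)) = 481299/256 ≈ 1880.074.


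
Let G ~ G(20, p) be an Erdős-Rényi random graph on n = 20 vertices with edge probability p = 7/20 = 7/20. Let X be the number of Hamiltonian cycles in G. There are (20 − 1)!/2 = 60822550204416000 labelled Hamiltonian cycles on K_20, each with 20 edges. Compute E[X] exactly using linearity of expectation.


K_20 has (20 − 1)!/2 = 60822550204416000 labelled Hamiltonian cycles.
For each such Hamiltonian cycle H, let X_H = 1 if all 20 edges of H are present in G. Then P[X_H = 1] = p^{20} = (7/20)^{20} = 79792266297612001/104857600000000000000000000.
Summing the indicators: E[X] = Σ_H E[X_H] = 60822550204416000 · p^{20} = 60822550204416000 · 79792266297612001/104857600000000000000000000 = 1184855742873690605203907421/25600000000000000000.
Numerically: E[X] ≈ 4.6283e+07.

E[X] = 60822550204416000 · (7/20)^{20} = 1184855742873690605203907421/25600000000000000000 ≈ 4.6283e+07.


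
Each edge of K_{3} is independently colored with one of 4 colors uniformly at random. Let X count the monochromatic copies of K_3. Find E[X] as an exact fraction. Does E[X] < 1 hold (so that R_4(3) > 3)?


E[X] = C(3, 3) · 4^{1 − 3} = 1 · 4^{−2} = 1/16.
As a reduced fraction: E[X] = 1/16 ≈ 0.062500.
Is E[X] < 1? YES.
Since E[X] < 1, there exists a 4-coloring of K_{3} with no monochromatic K_3; hence R_4(3) > 3.

E[X] = 1/16 ≈ 0.062500; E[X] < 1, so R_4(3) > 3.


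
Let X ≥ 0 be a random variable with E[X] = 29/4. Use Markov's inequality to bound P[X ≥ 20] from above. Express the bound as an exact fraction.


μ = E[X] = 29/4, a = 20.
Markov: P[X ≥ 20] ≤ μ/a = (29/4)/20 = 29/80.
Numerically: ≈ 0.3625.
(Since a = 20 > μ = 7.2500, the bound 29/80 is < 1 and informative.)

P[X ≥ 20] ≤ 29/80 ≈ 0.3625.


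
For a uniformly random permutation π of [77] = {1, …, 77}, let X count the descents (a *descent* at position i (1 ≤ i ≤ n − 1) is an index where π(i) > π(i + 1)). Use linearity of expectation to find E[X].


Write X = Σ X_I over i = 1, …, 76, with X_I the indicator of one descent.
There are 76 indicators.
For each fixed i, the pair (π(i), π(i+1)) is a uniformly random ordered pair of distinct values from {1, …, 77}; by symmetry P[π(i) > π(i+1)] = 1/2.
By linearity: E[X] = 76 · (1/2) = (77 − 1) · (1/2) = 38 ≈ 38.00000.

E[X] = 38 = 38.00000.


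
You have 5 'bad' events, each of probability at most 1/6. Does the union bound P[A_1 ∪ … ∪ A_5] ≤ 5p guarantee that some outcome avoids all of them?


Union bound: P[∪_{i=1}^{5} A_i] ≤ Σ_i P[A_i] ≤ 5·p = 5·(1/6) = 5/6.
Numerically: 5/6 ≈ 0.833.
Is 5/6 < 1? YES.
Since P[∪ A_i] ≤ 5/6 < 1, the complement has P[∩ A_i^c] ≥ 1 − 5/6 = 1/6 > 0, so some outcome avoids every A_i.

5·p = 5/6 ≈ 0.833; existence CERTIFIED by the union bound.


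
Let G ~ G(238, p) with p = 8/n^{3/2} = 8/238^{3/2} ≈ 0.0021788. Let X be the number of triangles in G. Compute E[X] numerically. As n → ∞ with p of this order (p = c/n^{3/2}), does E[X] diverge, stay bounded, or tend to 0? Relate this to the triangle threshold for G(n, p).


Number of potential triangles: C(238, 3) = 2218636.
Each occurs with probability p³ ≈ (0.0021788)³ ≈ 1.0343646e-08.
By linearity: E[X] = C(238, 3)·p³ ≈ 2218636 · 1.0343646e-08 ≈ 0.02295.
Since α = 3/2 > 1, p = c/n^{3/2} = o(1/n) is below the triangle threshold p ~ 1/n. Asymptotically E[X] ~ (c³/6)·n^{3(1−α)} = (8³/6)·n^{-1.5} → 0, so by Markov's inequality G has no triangles w.h.p.

E[X] ≈ 0.02295; in regime p = Θ(1/n^{3/2}) E[X] tends to 0 (below the triangle threshold p ~ 1/n).


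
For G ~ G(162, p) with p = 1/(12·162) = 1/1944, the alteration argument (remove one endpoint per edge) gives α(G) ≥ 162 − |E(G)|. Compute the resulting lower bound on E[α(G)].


E[|E(G)|] = C(162, 2)·p = 13041 · (1/1944) = 161/24.
E[α(G)] ≥ n − E[|E(G)|] = 162 − 161/24 = 3727/24.
Numerically: ≈ 155.29167.
(This is only a lower bound; the true E[α(G)] may be larger.)

E[α(G)] ≥ 3727/24 ≈ 155.29167.


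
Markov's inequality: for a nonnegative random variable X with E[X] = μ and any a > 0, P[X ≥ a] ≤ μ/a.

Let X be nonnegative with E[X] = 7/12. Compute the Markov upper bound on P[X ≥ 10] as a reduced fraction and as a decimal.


μ = E[X] = 7/12, a = 10.
Markov: P[X ≥ 10] ≤ μ/a = (7/12)/10 = 7/120.
Numerically: ≈ 0.058333.
(Since a = 10 > μ = 0.583333, the bound 7/120 is < 1 and informative.)

P[X ≥ 10] ≤ 7/120 ≈ 0.058333.


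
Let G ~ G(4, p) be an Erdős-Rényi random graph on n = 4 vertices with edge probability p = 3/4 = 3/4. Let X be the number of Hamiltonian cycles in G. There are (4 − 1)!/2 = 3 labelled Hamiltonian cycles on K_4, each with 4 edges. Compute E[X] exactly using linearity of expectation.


K_4 has (4 − 1)!/2 = 3 labelled Hamiltonian cycles.
For each such Hamiltonian cycle H, let X_H = 1 if all 4 edges of H are present in G. Then P[X_H = 1] = p^{4} = (3/4)^{4} = 81/256.
By linearity of expectation: E[X] = Σ_H E[X_H] = 3 · p^{4} = 3 · 81/256 = 243/256.
Numerically: E[X] ≈ 0.949219.

E[X] = 3 · (3/4)^{4} = 243/256 ≈ 0.949219.


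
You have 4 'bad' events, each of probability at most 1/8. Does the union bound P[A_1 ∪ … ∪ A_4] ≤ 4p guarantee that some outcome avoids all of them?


Union bound: P[∪_{i=1}^{4} A_i] ≤ Σ_i P[A_i] ≤ 4·p = 4·(1/8) = 1/2.
Numerically: 1/2 ≈ 0.500000.
Is 1/2 < 1? YES.
Since P[∪ A_i] ≤ 1/2 < 1, the complement has P[∩ A_i^c] ≥ 1 − 1/2 = 1/2 > 0, so some outcome avoids every A_i.

4·p = 1/2 ≈ 0.500000; existence CERTIFIED by the union bound.


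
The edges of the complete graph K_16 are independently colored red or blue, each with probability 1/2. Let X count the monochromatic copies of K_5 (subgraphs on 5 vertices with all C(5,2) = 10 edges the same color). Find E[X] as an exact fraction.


Let X = Σ_S X_S over the C(16, 5) = 4368 subsets S of size 5, where X_S = 1 if the K_5 on S is monochromatic.
For a fixed S, the K_5 on S has C(5, 2) = 10 edges. P[all 10 edges red] = (1/2)^10, and likewise for blue, so P[monochromatic] = 2·(1/2)^10 = 2^{1 − 10} = 1/512.
Summing: E[X] = C(16, 5) · 2^{1 − 10} = 4368 · 1/512 = 273/32.
Numerically: E[X] ≈ 8.531250.

E[X] = C(16,5)·2^(1−C(5,2)) = 273/32 ≈ 8.531250.


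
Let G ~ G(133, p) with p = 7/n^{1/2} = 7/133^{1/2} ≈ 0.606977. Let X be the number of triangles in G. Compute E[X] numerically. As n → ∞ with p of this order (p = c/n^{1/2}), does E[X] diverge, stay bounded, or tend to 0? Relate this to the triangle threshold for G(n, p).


Number of potential triangles: C(133, 3) = 383306.
Each occurs with probability p³ ≈ (0.606977)³ ≈ 2.23623097e-01.
By linearity: E[X] = C(133, 3)·p³ ≈ 383306 · 2.23623097e-01 ≈ 85716.074973.
Since α = 1/2 < 1, p = c/n^{1/2} ≫ 1/n is above the triangle threshold p ~ 1/n. Asymptotically E[X] ~ (c³/6)·n^{3(1−α)} = (7³/6)·n^{1.5} → ∞; triangles are abundant w.h.p.

E[X] ≈ 85716.074973; in regime p = Θ(1/n^{1/2}) E[X] diverges (above the triangle threshold p ~ 1/n).


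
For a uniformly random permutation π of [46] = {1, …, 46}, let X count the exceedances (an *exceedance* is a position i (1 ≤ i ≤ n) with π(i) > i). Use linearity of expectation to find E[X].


Write X = Σ_{i=1}^{46} X_i, where X_i = 1_{π(i) > i}.
For each fixed i, π(i) is uniform over {1, …, 46} (marginal of a uniform permutation), so P[π(i) > i] = (n − i)/n. Summing: Σ_{i=1}^{46} (n − i)/n = (0 + 1 + … + 45)/46 = 46(46 − 1)/(2·46) = (46 − 1)/2.
Hence E[X] = Σ_{i=1}^{46} (46 − i)/46 = 45/2 ≈ 22.500.

E[X] = 45/2 = 22.500.


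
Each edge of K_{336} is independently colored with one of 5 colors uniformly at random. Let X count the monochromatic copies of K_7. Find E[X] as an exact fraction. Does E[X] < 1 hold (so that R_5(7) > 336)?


E[X] = C(336, 7) · 5^{1 − 21} = 90079147136880 · 5^{−20} = 90079147136880/95367431640625.
As a reduced fraction: E[X] = 18015829427376/19073486328125 ≈ 0.945.
Is E[X] < 1? YES.
Since E[X] < 1, there exists a 5-coloring of K_{336} with no monochromatic K_7; hence R_5(7) > 336.

E[X] = 18015829427376/19073486328125 ≈ 0.945; E[X] < 1, so R_5(7) > 336.


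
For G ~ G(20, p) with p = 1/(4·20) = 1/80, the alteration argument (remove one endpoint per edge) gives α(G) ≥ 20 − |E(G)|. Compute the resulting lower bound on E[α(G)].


E[|E(G)|] = C(20, 2)·p = 190 · (1/80) = 19/8.
E[α(G)] ≥ n − E[|E(G)|] = 20 − 19/8 = 141/8.
Numerically: ≈ 17.625.
(This is only a lower bound; the true E[α(G)] may be larger.)

E[α(G)] ≥ 141/8 ≈ 17.625.


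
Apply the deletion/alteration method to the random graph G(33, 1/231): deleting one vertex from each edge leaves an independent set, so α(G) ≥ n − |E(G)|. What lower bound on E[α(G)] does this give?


E[|E(G)|] = C(33, 2)·p = 528 · (1/231) = 16/7.
E[α(G)] ≥ n − E[|E(G)|] = 33 − 16/7 = 215/7.
Numerically: ≈ 30.714286.
(This is only a lower bound; the true E[α(G)] may be larger.)

E[α(G)] ≥ 215/7 ≈ 30.714286.


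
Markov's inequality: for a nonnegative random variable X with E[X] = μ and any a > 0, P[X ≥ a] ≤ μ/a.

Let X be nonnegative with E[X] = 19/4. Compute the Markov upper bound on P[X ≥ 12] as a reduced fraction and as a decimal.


μ = E[X] = 19/4, a = 12.
Markov: P[X ≥ 12] ≤ μ/a = (19/4)/12 = 19/48.
Numerically: ≈ 0.395833.
(Since a = 12 > μ = 4.750000, the bound 19/48 is < 1 and informative.)

P[X ≥ 12] ≤ 19/48 ≈ 0.395833.


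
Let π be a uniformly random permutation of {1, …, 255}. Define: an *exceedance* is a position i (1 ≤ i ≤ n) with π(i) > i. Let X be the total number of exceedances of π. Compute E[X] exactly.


Write X = Σ_{i=1}^{255} X_i, where X_i = 1_{π(i) > i}.
For each fixed i, π(i) is uniform over {1, …, 255} (marginal of a uniform permutation), so P[π(i) > i] = (n − i)/n. Summing: Σ_{i=1}^{255} (n − i)/n = (0 + 1 + … + 254)/255 = 255(255 − 1)/(2·255) = (255 − 1)/2.
Hence E[X] = Σ_{i=1}^{255} (255 − i)/255 = 127 ≈ 127.000000.

E[X] = 127 = 127.000000.


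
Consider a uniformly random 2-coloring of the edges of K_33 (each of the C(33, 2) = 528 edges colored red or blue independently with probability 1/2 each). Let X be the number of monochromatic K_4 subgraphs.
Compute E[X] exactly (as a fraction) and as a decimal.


Let X = Σ_S X_S over the C(33, 4) = 40920 subsets S of size 4, where X_S = 1 if the K_4 on S is monochromatic.
For a fixed S, the K_4 on S has C(4, 2) = 6 edges. P[all 6 edges red] = (1/2)^6, and likewise for blue, so P[monochromatic] = 2·(1/2)^6 = 2^{1 − 6} = 1/32.
Summing: E[X] = C(33, 4) · 2^{1 − 6} = 40920 · 1/32 = 5115/4.
Numerically: E[X] ≈ 1278.75000.

E[X] = C(33,4)·2^(1−C(4,2)) = 5115/4 ≈ 1278.75000.


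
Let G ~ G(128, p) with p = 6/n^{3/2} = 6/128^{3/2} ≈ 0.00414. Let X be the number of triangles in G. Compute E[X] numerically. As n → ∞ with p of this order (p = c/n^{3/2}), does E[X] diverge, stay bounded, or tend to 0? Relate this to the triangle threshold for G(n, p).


Number of potential triangles: C(128, 3) = 341376.
Each occurs with probability p³ ≈ (0.00414)³ ≈ 7.11228e-08.
By linearity: E[X] = C(128, 3)·p³ ≈ 341376 · 7.11228e-08 ≈ 0.024.
Since α = 3/2 > 1, p = c/n^{3/2} = o(1/n) is below the triangle threshold p ~ 1/n. Asymptotically E[X] ~ (c³/6)·n^{3(1−α)} = (6³/6)·n^{-1.5} → 0, so by Markov's inequality G has no triangles w.h.p.

E[X] ≈ 0.024; in regime p = Θ(1/n^{3/2}) E[X] tends to 0 (below the triangle threshold p ~ 1/n).


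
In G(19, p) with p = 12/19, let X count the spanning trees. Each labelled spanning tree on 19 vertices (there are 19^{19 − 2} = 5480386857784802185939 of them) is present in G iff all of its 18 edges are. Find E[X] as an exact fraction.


K_19 has 19^{19 − 2} = 5480386857784802185939 labelled spanning trees.
For each such spanning tree H, let X_H = 1 if all 18 edges of H are present in G. Then P[X_H = 1] = p^{18} = (12/19)^{18} = 26623333280885243904/104127350297911241532841.
By linearity: E[X] = Σ_H E[X_H] = 5480386857784802185939 · p^{18} = 5480386857784802185939 · 26623333280885243904/104127350297911241532841 = 26623333280885243904/19.
Numerically: E[X] ≈ 1.401e+18.

E[X] = 5480386857784802185939 · (12/19)^{18} = 26623333280885243904/19 ≈ 1.401e+18.


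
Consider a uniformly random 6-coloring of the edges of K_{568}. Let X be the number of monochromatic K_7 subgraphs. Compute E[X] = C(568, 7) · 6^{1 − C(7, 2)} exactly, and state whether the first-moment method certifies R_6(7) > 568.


E[X] = C(568, 7) · 6^{1 − 21} = 3646611956239704 · 6^{−20} = 3646611956239704/3656158440062976.
As a reduced fraction: E[X] = 16882462760369/16926659444736 ≈ 0.997389.
Is E[X] < 1? YES.
Since E[X] < 1, there exists a 6-coloring of K_{568} with no monochromatic K_7; hence R_6(7) > 568.

E[X] = 16882462760369/16926659444736 ≈ 0.997389; E[X] < 1, so R_6(7) > 568.


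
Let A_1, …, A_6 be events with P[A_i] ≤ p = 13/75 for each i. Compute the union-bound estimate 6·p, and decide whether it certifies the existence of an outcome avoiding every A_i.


Union bound: P[∪_{i=1}^{6} A_i] ≤ Σ_i P[A_i] ≤ 6·p = 6·(13/75) = 26/25.
Numerically: 26/25 ≈ 1.040.
Is 26/25 < 1? NO.
Since the bound 26/25 is ≥ 1, the union bound is uninformative here; it does NOT by itself certify existence.

6·p = 26/25 ≈ 1.040; existence NOT certified by the union bound.


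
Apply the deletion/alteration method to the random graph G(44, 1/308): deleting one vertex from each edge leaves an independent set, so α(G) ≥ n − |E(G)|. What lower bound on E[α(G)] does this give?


E[|E(G)|] = C(44, 2)·p = 946 · (1/308) = 43/14.
E[α(G)] ≥ n − E[|E(G)|] = 44 − 43/14 = 573/14.
Numerically: ≈ 40.928571.
(This is only a lower bound; the true E[α(G)] may be larger.)

E[α(G)] ≥ 573/14 ≈ 40.928571.


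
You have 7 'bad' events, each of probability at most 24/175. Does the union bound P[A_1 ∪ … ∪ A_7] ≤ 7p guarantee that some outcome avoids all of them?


Union bound: P[∪_{i=1}^{7} A_i] ≤ Σ_i P[A_i] ≤ 7·p = 7·(24/175) = 24/25.
Numerically: 24/25 ≈ 0.960000.
Is 24/25 < 1? YES.
Since P[∪ A_i] ≤ 24/25 < 1, the complement has P[∩ A_i^c] ≥ 1 − 24/25 = 1/25 > 0, so some outcome avoids every A_i.

7·p = 24/25 ≈ 0.960000; existence CERTIFIED by the union bound.


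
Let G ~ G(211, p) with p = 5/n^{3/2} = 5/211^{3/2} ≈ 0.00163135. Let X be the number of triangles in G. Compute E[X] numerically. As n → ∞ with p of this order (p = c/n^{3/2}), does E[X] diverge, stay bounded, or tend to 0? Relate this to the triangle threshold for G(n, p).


Number of potential triangles: C(211, 3) = 1543465.
Each occurs with probability p³ ≈ (0.00163135)³ ≈ 4.34149159e-09.
By linearity: E[X] = C(211, 3)·p³ ≈ 1543465 · 4.34149159e-09 ≈ 0.006701.
Since α = 3/2 > 1, p = c/n^{3/2} = o(1/n) is below the triangle threshold p ~ 1/n. Asymptotically E[X] ~ (c³/6)·n^{3(1−α)} = (5³/6)·n^{-1.5} → 0, so by Markov's inequality G has no triangles w.h.p.

E[X] ≈ 0.006701; in regime p = Θ(1/n^{3/2}) E[X] tends to 0 (below the triangle threshold p ~ 1/n).


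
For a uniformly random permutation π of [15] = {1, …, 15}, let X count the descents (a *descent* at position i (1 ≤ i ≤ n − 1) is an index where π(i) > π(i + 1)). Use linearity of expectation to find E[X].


Write X = Σ X_I over i = 1, …, 14, with X_I the indicator of one descent.
There are 14 indicators.
For each fixed i, the pair (π(i), π(i+1)) is a uniformly random ordered pair of distinct values from {1, …, 15}; by symmetry P[π(i) > π(i+1)] = 1/2.
By linearity: E[X] = 14 · (1/2) = (15 − 1) · (1/2) = 7 ≈ 7.0000.

E[X] = 7 = 7.0000.


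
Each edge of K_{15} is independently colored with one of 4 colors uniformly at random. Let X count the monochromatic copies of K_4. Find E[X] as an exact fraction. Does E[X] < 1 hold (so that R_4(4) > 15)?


E[X] = C(15, 4) · 4^{1 − 6} = 1365 · 4^{−5} = 1365/1024.
As a reduced fraction: E[X] = 1365/1024 ≈ 1.3330078.
Is E[X] < 1? NO.
Since E[X] ≥ 1, the first-moment bound is inconclusive at n = 15; it does NOT by itself certify R_4(4) > 15.

E[X] = 1365/1024 ≈ 1.3330078; E[X] ≥ 1; first-moment method inconclusive here.


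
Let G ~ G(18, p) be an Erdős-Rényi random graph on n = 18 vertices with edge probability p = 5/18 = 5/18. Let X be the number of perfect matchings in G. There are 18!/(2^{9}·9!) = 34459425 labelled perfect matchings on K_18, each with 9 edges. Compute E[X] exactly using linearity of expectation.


K_18 has 18!/(2^{9}·9!) = 34459425 labelled perfect matchings.
For each such perfect matching H, let X_H = 1 if all 9 edges of H are present in G. Then P[X_H = 1] = p^{9} = (5/18)^{9} = 1953125/198359290368.
By linearity of expectation: E[X] = Σ_H E[X_H] = 34459425 · p^{9} = 34459425 · 1953125/198359290368 = 830908203125/2448880128.
Numerically: E[X] ≈ 339.3.

E[X] = 34459425 · (5/18)^{9} = 830908203125/2448880128 ≈ 339.3.


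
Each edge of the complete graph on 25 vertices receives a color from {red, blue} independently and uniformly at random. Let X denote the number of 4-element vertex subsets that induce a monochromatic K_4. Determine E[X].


Let X = Σ_S X_S over the C(25, 4) = 12650 subsets S of size 4, where X_S = 1 if the K_4 on S is monochromatic.
For a fixed S, the K_4 on S has C(4, 2) = 6 edges. P[all 6 edges red] = (1/2)^6, and likewise for blue, so P[monochromatic] = 2·(1/2)^6 = 2^{1 − 6} = 1/32.
Summing: E[X] = C(25, 4) · 2^{1 − 6} = 12650 · 1/32 = 6325/16.
Numerically: E[X] ≈ 395.312500.

E[X] = C(25,4)·2^(1−C(4,2)) = 6325/16 ≈ 395.312500.


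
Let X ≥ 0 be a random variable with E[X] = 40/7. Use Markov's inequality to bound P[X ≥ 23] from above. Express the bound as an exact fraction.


μ = E[X] = 40/7, a = 23.
Markov: P[X ≥ 23] ≤ μ/a = (40/7)/23 = 40/161.
Numerically: ≈ 0.24845.
(Since a = 23 > μ = 5.71429, the bound 40/161 is < 1 and informative.)

P[X ≥ 23] ≤ 40/161 ≈ 0.24845.


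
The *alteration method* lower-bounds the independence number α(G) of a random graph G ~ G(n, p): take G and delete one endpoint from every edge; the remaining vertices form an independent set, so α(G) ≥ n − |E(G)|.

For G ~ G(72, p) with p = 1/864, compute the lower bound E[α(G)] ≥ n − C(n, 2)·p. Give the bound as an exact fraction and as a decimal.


E[|E(G)|] = C(72, 2)·p = 2556 · (1/864) = 71/24.
E[α(G)] ≥ n − E[|E(G)|] = 72 − 71/24 = 1657/24.
Numerically: ≈ 69.04167.
(This is only a lower bound; the true E[α(G)] may be larger.)

E[α(G)] ≥ 1657/24 ≈ 69.04167.


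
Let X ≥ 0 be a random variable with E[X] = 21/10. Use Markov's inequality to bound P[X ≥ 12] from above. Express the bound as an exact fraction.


μ = E[X] = 21/10, a = 12.
Markov: P[X ≥ 12] ≤ μ/a = (21/10)/12 = 7/40.
Numerically: ≈ 0.1750.
(Since a = 12 > μ = 2.1000, the bound 7/40 is < 1 and informative.)

P[X ≥ 12] ≤ 7/40 ≈ 0.1750.
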